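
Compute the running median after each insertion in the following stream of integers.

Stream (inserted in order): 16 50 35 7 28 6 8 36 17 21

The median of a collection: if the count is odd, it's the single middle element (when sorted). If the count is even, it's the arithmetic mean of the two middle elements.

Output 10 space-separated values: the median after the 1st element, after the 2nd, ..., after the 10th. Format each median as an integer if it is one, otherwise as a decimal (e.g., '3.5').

Answer: 16 33 35 25.5 28 22 16 22 17 19

Derivation:
Step 1: insert 16 -> lo=[16] (size 1, max 16) hi=[] (size 0) -> median=16
Step 2: insert 50 -> lo=[16] (size 1, max 16) hi=[50] (size 1, min 50) -> median=33
Step 3: insert 35 -> lo=[16, 35] (size 2, max 35) hi=[50] (size 1, min 50) -> median=35
Step 4: insert 7 -> lo=[7, 16] (size 2, max 16) hi=[35, 50] (size 2, min 35) -> median=25.5
Step 5: insert 28 -> lo=[7, 16, 28] (size 3, max 28) hi=[35, 50] (size 2, min 35) -> median=28
Step 6: insert 6 -> lo=[6, 7, 16] (size 3, max 16) hi=[28, 35, 50] (size 3, min 28) -> median=22
Step 7: insert 8 -> lo=[6, 7, 8, 16] (size 4, max 16) hi=[28, 35, 50] (size 3, min 28) -> median=16
Step 8: insert 36 -> lo=[6, 7, 8, 16] (size 4, max 16) hi=[28, 35, 36, 50] (size 4, min 28) -> median=22
Step 9: insert 17 -> lo=[6, 7, 8, 16, 17] (size 5, max 17) hi=[28, 35, 36, 50] (size 4, min 28) -> median=17
Step 10: insert 21 -> lo=[6, 7, 8, 16, 17] (size 5, max 17) hi=[21, 28, 35, 36, 50] (size 5, min 21) -> median=19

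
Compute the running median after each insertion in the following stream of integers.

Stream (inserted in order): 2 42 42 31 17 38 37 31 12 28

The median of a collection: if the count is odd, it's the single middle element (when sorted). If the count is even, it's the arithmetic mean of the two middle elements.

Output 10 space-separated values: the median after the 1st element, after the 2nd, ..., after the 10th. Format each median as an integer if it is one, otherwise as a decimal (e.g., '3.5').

Answer: 2 22 42 36.5 31 34.5 37 34 31 31

Derivation:
Step 1: insert 2 -> lo=[2] (size 1, max 2) hi=[] (size 0) -> median=2
Step 2: insert 42 -> lo=[2] (size 1, max 2) hi=[42] (size 1, min 42) -> median=22
Step 3: insert 42 -> lo=[2, 42] (size 2, max 42) hi=[42] (size 1, min 42) -> median=42
Step 4: insert 31 -> lo=[2, 31] (size 2, max 31) hi=[42, 42] (size 2, min 42) -> median=36.5
Step 5: insert 17 -> lo=[2, 17, 31] (size 3, max 31) hi=[42, 42] (size 2, min 42) -> median=31
Step 6: insert 38 -> lo=[2, 17, 31] (size 3, max 31) hi=[38, 42, 42] (size 3, min 38) -> median=34.5
Step 7: insert 37 -> lo=[2, 17, 31, 37] (size 4, max 37) hi=[38, 42, 42] (size 3, min 38) -> median=37
Step 8: insert 31 -> lo=[2, 17, 31, 31] (size 4, max 31) hi=[37, 38, 42, 42] (size 4, min 37) -> median=34
Step 9: insert 12 -> lo=[2, 12, 17, 31, 31] (size 5, max 31) hi=[37, 38, 42, 42] (size 4, min 37) -> median=31
Step 10: insert 28 -> lo=[2, 12, 17, 28, 31] (size 5, max 31) hi=[31, 37, 38, 42, 42] (size 5, min 31) -> median=31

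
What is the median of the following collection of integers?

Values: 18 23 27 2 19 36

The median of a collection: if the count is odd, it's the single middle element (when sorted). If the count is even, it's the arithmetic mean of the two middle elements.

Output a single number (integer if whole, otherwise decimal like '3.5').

Step 1: insert 18 -> lo=[18] (size 1, max 18) hi=[] (size 0) -> median=18
Step 2: insert 23 -> lo=[18] (size 1, max 18) hi=[23] (size 1, min 23) -> median=20.5
Step 3: insert 27 -> lo=[18, 23] (size 2, max 23) hi=[27] (size 1, min 27) -> median=23
Step 4: insert 2 -> lo=[2, 18] (size 2, max 18) hi=[23, 27] (size 2, min 23) -> median=20.5
Step 5: insert 19 -> lo=[2, 18, 19] (size 3, max 19) hi=[23, 27] (size 2, min 23) -> median=19
Step 6: insert 36 -> lo=[2, 18, 19] (size 3, max 19) hi=[23, 27, 36] (size 3, min 23) -> median=21

Answer: 21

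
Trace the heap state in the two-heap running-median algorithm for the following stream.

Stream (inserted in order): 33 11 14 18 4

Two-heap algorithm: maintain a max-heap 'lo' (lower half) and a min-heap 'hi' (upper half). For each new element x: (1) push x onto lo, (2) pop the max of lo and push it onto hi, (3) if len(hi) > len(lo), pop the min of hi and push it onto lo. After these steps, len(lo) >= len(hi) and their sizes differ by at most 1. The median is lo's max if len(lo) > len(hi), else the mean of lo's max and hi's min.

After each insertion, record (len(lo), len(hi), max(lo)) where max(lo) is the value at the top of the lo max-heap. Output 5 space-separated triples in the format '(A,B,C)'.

Answer: (1,0,33) (1,1,11) (2,1,14) (2,2,14) (3,2,14)

Derivation:
Step 1: insert 33 -> lo=[33] hi=[] -> (len(lo)=1, len(hi)=0, max(lo)=33)
Step 2: insert 11 -> lo=[11] hi=[33] -> (len(lo)=1, len(hi)=1, max(lo)=11)
Step 3: insert 14 -> lo=[11, 14] hi=[33] -> (len(lo)=2, len(hi)=1, max(lo)=14)
Step 4: insert 18 -> lo=[11, 14] hi=[18, 33] -> (len(lo)=2, len(hi)=2, max(lo)=14)
Step 5: insert 4 -> lo=[4, 11, 14] hi=[18, 33] -> (len(lo)=3, len(hi)=2, max(lo)=14)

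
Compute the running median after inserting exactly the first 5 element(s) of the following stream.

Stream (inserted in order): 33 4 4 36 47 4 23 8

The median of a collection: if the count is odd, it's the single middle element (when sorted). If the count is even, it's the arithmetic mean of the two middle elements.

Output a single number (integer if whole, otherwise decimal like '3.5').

Step 1: insert 33 -> lo=[33] (size 1, max 33) hi=[] (size 0) -> median=33
Step 2: insert 4 -> lo=[4] (size 1, max 4) hi=[33] (size 1, min 33) -> median=18.5
Step 3: insert 4 -> lo=[4, 4] (size 2, max 4) hi=[33] (size 1, min 33) -> median=4
Step 4: insert 36 -> lo=[4, 4] (size 2, max 4) hi=[33, 36] (size 2, min 33) -> median=18.5
Step 5: insert 47 -> lo=[4, 4, 33] (size 3, max 33) hi=[36, 47] (size 2, min 36) -> median=33

Answer: 33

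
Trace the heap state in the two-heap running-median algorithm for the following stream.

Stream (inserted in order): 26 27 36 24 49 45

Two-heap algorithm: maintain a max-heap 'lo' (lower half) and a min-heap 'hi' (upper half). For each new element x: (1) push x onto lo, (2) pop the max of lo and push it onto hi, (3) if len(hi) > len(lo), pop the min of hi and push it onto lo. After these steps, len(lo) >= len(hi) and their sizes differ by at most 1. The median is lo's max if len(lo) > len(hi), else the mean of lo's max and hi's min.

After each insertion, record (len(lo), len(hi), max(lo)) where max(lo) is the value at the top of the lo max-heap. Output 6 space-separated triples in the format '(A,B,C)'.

Answer: (1,0,26) (1,1,26) (2,1,27) (2,2,26) (3,2,27) (3,3,27)

Derivation:
Step 1: insert 26 -> lo=[26] hi=[] -> (len(lo)=1, len(hi)=0, max(lo)=26)
Step 2: insert 27 -> lo=[26] hi=[27] -> (len(lo)=1, len(hi)=1, max(lo)=26)
Step 3: insert 36 -> lo=[26, 27] hi=[36] -> (len(lo)=2, len(hi)=1, max(lo)=27)
Step 4: insert 24 -> lo=[24, 26] hi=[27, 36] -> (len(lo)=2, len(hi)=2, max(lo)=26)
Step 5: insert 49 -> lo=[24, 26, 27] hi=[36, 49] -> (len(lo)=3, len(hi)=2, max(lo)=27)
Step 6: insert 45 -> lo=[24, 26, 27] hi=[36, 45, 49] -> (len(lo)=3, len(hi)=3, max(lo)=27)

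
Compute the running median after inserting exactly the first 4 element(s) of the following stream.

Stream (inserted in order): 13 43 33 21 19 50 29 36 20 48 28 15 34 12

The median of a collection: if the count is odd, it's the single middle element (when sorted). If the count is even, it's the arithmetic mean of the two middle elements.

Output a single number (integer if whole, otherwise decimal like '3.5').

Step 1: insert 13 -> lo=[13] (size 1, max 13) hi=[] (size 0) -> median=13
Step 2: insert 43 -> lo=[13] (size 1, max 13) hi=[43] (size 1, min 43) -> median=28
Step 3: insert 33 -> lo=[13, 33] (size 2, max 33) hi=[43] (size 1, min 43) -> median=33
Step 4: insert 21 -> lo=[13, 21] (size 2, max 21) hi=[33, 43] (size 2, min 33) -> median=27

Answer: 27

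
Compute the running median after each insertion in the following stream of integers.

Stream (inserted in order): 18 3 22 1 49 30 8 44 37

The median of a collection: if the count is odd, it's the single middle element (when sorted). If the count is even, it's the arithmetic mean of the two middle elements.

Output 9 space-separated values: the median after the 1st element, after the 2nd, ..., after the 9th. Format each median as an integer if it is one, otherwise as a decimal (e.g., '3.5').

Answer: 18 10.5 18 10.5 18 20 18 20 22

Derivation:
Step 1: insert 18 -> lo=[18] (size 1, max 18) hi=[] (size 0) -> median=18
Step 2: insert 3 -> lo=[3] (size 1, max 3) hi=[18] (size 1, min 18) -> median=10.5
Step 3: insert 22 -> lo=[3, 18] (size 2, max 18) hi=[22] (size 1, min 22) -> median=18
Step 4: insert 1 -> lo=[1, 3] (size 2, max 3) hi=[18, 22] (size 2, min 18) -> median=10.5
Step 5: insert 49 -> lo=[1, 3, 18] (size 3, max 18) hi=[22, 49] (size 2, min 22) -> median=18
Step 6: insert 30 -> lo=[1, 3, 18] (size 3, max 18) hi=[22, 30, 49] (size 3, min 22) -> median=20
Step 7: insert 8 -> lo=[1, 3, 8, 18] (size 4, max 18) hi=[22, 30, 49] (size 3, min 22) -> median=18
Step 8: insert 44 -> lo=[1, 3, 8, 18] (size 4, max 18) hi=[22, 30, 44, 49] (size 4, min 22) -> median=20
Step 9: insert 37 -> lo=[1, 3, 8, 18, 22] (size 5, max 22) hi=[30, 37, 44, 49] (size 4, min 30) -> median=22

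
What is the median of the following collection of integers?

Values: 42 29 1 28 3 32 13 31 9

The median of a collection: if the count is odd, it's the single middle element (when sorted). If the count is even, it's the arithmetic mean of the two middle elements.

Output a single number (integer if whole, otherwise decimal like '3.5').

Answer: 28

Derivation:
Step 1: insert 42 -> lo=[42] (size 1, max 42) hi=[] (size 0) -> median=42
Step 2: insert 29 -> lo=[29] (size 1, max 29) hi=[42] (size 1, min 42) -> median=35.5
Step 3: insert 1 -> lo=[1, 29] (size 2, max 29) hi=[42] (size 1, min 42) -> median=29
Step 4: insert 28 -> lo=[1, 28] (size 2, max 28) hi=[29, 42] (size 2, min 29) -> median=28.5
Step 5: insert 3 -> lo=[1, 3, 28] (size 3, max 28) hi=[29, 42] (size 2, min 29) -> median=28
Step 6: insert 32 -> lo=[1, 3, 28] (size 3, max 28) hi=[29, 32, 42] (size 3, min 29) -> median=28.5
Step 7: insert 13 -> lo=[1, 3, 13, 28] (size 4, max 28) hi=[29, 32, 42] (size 3, min 29) -> median=28
Step 8: insert 31 -> lo=[1, 3, 13, 28] (size 4, max 28) hi=[29, 31, 32, 42] (size 4, min 29) -> median=28.5
Step 9: insert 9 -> lo=[1, 3, 9, 13, 28] (size 5, max 28) hi=[29, 31, 32, 42] (size 4, min 29) -> median=28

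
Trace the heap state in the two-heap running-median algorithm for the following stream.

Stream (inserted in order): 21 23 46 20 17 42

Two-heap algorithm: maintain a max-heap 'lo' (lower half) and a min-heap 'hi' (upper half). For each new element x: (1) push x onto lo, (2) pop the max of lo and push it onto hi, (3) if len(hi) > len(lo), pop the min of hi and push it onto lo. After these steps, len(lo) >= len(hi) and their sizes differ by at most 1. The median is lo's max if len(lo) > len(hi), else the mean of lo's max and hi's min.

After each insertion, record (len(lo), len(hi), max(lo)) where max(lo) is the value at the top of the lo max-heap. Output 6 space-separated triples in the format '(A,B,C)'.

Step 1: insert 21 -> lo=[21] hi=[] -> (len(lo)=1, len(hi)=0, max(lo)=21)
Step 2: insert 23 -> lo=[21] hi=[23] -> (len(lo)=1, len(hi)=1, max(lo)=21)
Step 3: insert 46 -> lo=[21, 23] hi=[46] -> (len(lo)=2, len(hi)=1, max(lo)=23)
Step 4: insert 20 -> lo=[20, 21] hi=[23, 46] -> (len(lo)=2, len(hi)=2, max(lo)=21)
Step 5: insert 17 -> lo=[17, 20, 21] hi=[23, 46] -> (len(lo)=3, len(hi)=2, max(lo)=21)
Step 6: insert 42 -> lo=[17, 20, 21] hi=[23, 42, 46] -> (len(lo)=3, len(hi)=3, max(lo)=21)

Answer: (1,0,21) (1,1,21) (2,1,23) (2,2,21) (3,2,21) (3,3,21)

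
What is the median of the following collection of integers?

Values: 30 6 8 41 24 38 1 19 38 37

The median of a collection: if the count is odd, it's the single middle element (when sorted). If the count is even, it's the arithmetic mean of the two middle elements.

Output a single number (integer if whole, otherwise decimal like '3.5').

Answer: 27

Derivation:
Step 1: insert 30 -> lo=[30] (size 1, max 30) hi=[] (size 0) -> median=30
Step 2: insert 6 -> lo=[6] (size 1, max 6) hi=[30] (size 1, min 30) -> median=18
Step 3: insert 8 -> lo=[6, 8] (size 2, max 8) hi=[30] (size 1, min 30) -> median=8
Step 4: insert 41 -> lo=[6, 8] (size 2, max 8) hi=[30, 41] (size 2, min 30) -> median=19
Step 5: insert 24 -> lo=[6, 8, 24] (size 3, max 24) hi=[30, 41] (size 2, min 30) -> median=24
Step 6: insert 38 -> lo=[6, 8, 24] (size 3, max 24) hi=[30, 38, 41] (size 3, min 30) -> median=27
Step 7: insert 1 -> lo=[1, 6, 8, 24] (size 4, max 24) hi=[30, 38, 41] (size 3, min 30) -> median=24
Step 8: insert 19 -> lo=[1, 6, 8, 19] (size 4, max 19) hi=[24, 30, 38, 41] (size 4, min 24) -> median=21.5
Step 9: insert 38 -> lo=[1, 6, 8, 19, 24] (size 5, max 24) hi=[30, 38, 38, 41] (size 4, min 30) -> median=24
Step 10: insert 37 -> lo=[1, 6, 8, 19, 24] (size 5, max 24) hi=[30, 37, 38, 38, 41] (size 5, min 30) -> median=27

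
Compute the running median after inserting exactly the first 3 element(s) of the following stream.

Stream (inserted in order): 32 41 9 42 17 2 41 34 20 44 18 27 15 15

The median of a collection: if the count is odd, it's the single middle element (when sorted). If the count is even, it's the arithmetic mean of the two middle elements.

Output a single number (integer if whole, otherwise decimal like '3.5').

Answer: 32

Derivation:
Step 1: insert 32 -> lo=[32] (size 1, max 32) hi=[] (size 0) -> median=32
Step 2: insert 41 -> lo=[32] (size 1, max 32) hi=[41] (size 1, min 41) -> median=36.5
Step 3: insert 9 -> lo=[9, 32] (size 2, max 32) hi=[41] (size 1, min 41) -> median=32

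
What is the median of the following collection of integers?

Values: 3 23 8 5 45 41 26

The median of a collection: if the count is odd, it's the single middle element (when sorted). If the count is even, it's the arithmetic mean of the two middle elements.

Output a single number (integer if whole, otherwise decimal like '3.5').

Step 1: insert 3 -> lo=[3] (size 1, max 3) hi=[] (size 0) -> median=3
Step 2: insert 23 -> lo=[3] (size 1, max 3) hi=[23] (size 1, min 23) -> median=13
Step 3: insert 8 -> lo=[3, 8] (size 2, max 8) hi=[23] (size 1, min 23) -> median=8
Step 4: insert 5 -> lo=[3, 5] (size 2, max 5) hi=[8, 23] (size 2, min 8) -> median=6.5
Step 5: insert 45 -> lo=[3, 5, 8] (size 3, max 8) hi=[23, 45] (size 2, min 23) -> median=8
Step 6: insert 41 -> lo=[3, 5, 8] (size 3, max 8) hi=[23, 41, 45] (size 3, min 23) -> median=15.5
Step 7: insert 26 -> lo=[3, 5, 8, 23] (size 4, max 23) hi=[26, 41, 45] (size 3, min 26) -> median=23

Answer: 23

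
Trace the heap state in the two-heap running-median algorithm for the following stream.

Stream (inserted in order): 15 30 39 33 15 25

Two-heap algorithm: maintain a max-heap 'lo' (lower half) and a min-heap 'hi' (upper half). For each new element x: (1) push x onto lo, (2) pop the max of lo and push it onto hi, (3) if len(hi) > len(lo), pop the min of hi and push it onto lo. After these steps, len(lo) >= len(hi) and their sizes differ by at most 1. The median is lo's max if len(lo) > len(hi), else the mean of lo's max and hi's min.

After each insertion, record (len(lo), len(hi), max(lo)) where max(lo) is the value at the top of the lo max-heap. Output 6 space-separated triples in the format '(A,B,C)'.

Answer: (1,0,15) (1,1,15) (2,1,30) (2,2,30) (3,2,30) (3,3,25)

Derivation:
Step 1: insert 15 -> lo=[15] hi=[] -> (len(lo)=1, len(hi)=0, max(lo)=15)
Step 2: insert 30 -> lo=[15] hi=[30] -> (len(lo)=1, len(hi)=1, max(lo)=15)
Step 3: insert 39 -> lo=[15, 30] hi=[39] -> (len(lo)=2, len(hi)=1, max(lo)=30)
Step 4: insert 33 -> lo=[15, 30] hi=[33, 39] -> (len(lo)=2, len(hi)=2, max(lo)=30)
Step 5: insert 15 -> lo=[15, 15, 30] hi=[33, 39] -> (len(lo)=3, len(hi)=2, max(lo)=30)
Step 6: insert 25 -> lo=[15, 15, 25] hi=[30, 33, 39] -> (len(lo)=3, len(hi)=3, max(lo)=25)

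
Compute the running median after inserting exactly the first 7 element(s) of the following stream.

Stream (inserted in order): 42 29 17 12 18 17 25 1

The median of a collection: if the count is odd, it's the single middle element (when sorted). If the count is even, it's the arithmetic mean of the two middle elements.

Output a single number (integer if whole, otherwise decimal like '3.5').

Step 1: insert 42 -> lo=[42] (size 1, max 42) hi=[] (size 0) -> median=42
Step 2: insert 29 -> lo=[29] (size 1, max 29) hi=[42] (size 1, min 42) -> median=35.5
Step 3: insert 17 -> lo=[17, 29] (size 2, max 29) hi=[42] (size 1, min 42) -> median=29
Step 4: insert 12 -> lo=[12, 17] (size 2, max 17) hi=[29, 42] (size 2, min 29) -> median=23
Step 5: insert 18 -> lo=[12, 17, 18] (size 3, max 18) hi=[29, 42] (size 2, min 29) -> median=18
Step 6: insert 17 -> lo=[12, 17, 17] (size 3, max 17) hi=[18, 29, 42] (size 3, min 18) -> median=17.5
Step 7: insert 25 -> lo=[12, 17, 17, 18] (size 4, max 18) hi=[25, 29, 42] (size 3, min 25) -> median=18

Answer: 18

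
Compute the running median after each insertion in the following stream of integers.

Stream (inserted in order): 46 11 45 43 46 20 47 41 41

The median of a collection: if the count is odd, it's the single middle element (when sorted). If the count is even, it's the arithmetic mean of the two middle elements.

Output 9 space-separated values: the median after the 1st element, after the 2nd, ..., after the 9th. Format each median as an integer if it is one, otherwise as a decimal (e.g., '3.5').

Answer: 46 28.5 45 44 45 44 45 44 43

Derivation:
Step 1: insert 46 -> lo=[46] (size 1, max 46) hi=[] (size 0) -> median=46
Step 2: insert 11 -> lo=[11] (size 1, max 11) hi=[46] (size 1, min 46) -> median=28.5
Step 3: insert 45 -> lo=[11, 45] (size 2, max 45) hi=[46] (size 1, min 46) -> median=45
Step 4: insert 43 -> lo=[11, 43] (size 2, max 43) hi=[45, 46] (size 2, min 45) -> median=44
Step 5: insert 46 -> lo=[11, 43, 45] (size 3, max 45) hi=[46, 46] (size 2, min 46) -> median=45
Step 6: insert 20 -> lo=[11, 20, 43] (size 3, max 43) hi=[45, 46, 46] (size 3, min 45) -> median=44
Step 7: insert 47 -> lo=[11, 20, 43, 45] (size 4, max 45) hi=[46, 46, 47] (size 3, min 46) -> median=45
Step 8: insert 41 -> lo=[11, 20, 41, 43] (size 4, max 43) hi=[45, 46, 46, 47] (size 4, min 45) -> median=44
Step 9: insert 41 -> lo=[11, 20, 41, 41, 43] (size 5, max 43) hi=[45, 46, 46, 47] (size 4, min 45) -> median=43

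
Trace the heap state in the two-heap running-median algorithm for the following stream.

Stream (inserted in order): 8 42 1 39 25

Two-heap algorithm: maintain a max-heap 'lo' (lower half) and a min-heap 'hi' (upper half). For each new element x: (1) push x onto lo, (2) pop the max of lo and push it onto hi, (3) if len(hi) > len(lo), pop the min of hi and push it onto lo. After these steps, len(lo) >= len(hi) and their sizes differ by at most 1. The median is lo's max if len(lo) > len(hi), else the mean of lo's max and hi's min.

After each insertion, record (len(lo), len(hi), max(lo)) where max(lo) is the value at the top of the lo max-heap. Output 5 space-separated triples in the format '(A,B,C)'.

Step 1: insert 8 -> lo=[8] hi=[] -> (len(lo)=1, len(hi)=0, max(lo)=8)
Step 2: insert 42 -> lo=[8] hi=[42] -> (len(lo)=1, len(hi)=1, max(lo)=8)
Step 3: insert 1 -> lo=[1, 8] hi=[42] -> (len(lo)=2, len(hi)=1, max(lo)=8)
Step 4: insert 39 -> lo=[1, 8] hi=[39, 42] -> (len(lo)=2, len(hi)=2, max(lo)=8)
Step 5: insert 25 -> lo=[1, 8, 25] hi=[39, 42] -> (len(lo)=3, len(hi)=2, max(lo)=25)

Answer: (1,0,8) (1,1,8) (2,1,8) (2,2,8) (3,2,25)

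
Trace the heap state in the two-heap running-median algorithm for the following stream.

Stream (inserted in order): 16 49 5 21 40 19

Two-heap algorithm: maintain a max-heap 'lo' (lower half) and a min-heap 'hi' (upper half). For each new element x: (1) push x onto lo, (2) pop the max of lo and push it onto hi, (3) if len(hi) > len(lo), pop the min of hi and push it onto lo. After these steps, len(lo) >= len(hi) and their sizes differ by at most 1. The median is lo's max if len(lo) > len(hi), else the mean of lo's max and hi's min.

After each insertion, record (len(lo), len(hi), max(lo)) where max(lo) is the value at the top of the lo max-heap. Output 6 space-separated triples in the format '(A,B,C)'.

Step 1: insert 16 -> lo=[16] hi=[] -> (len(lo)=1, len(hi)=0, max(lo)=16)
Step 2: insert 49 -> lo=[16] hi=[49] -> (len(lo)=1, len(hi)=1, max(lo)=16)
Step 3: insert 5 -> lo=[5, 16] hi=[49] -> (len(lo)=2, len(hi)=1, max(lo)=16)
Step 4: insert 21 -> lo=[5, 16] hi=[21, 49] -> (len(lo)=2, len(hi)=2, max(lo)=16)
Step 5: insert 40 -> lo=[5, 16, 21] hi=[40, 49] -> (len(lo)=3, len(hi)=2, max(lo)=21)
Step 6: insert 19 -> lo=[5, 16, 19] hi=[21, 40, 49] -> (len(lo)=3, len(hi)=3, max(lo)=19)

Answer: (1,0,16) (1,1,16) (2,1,16) (2,2,16) (3,2,21) (3,3,19)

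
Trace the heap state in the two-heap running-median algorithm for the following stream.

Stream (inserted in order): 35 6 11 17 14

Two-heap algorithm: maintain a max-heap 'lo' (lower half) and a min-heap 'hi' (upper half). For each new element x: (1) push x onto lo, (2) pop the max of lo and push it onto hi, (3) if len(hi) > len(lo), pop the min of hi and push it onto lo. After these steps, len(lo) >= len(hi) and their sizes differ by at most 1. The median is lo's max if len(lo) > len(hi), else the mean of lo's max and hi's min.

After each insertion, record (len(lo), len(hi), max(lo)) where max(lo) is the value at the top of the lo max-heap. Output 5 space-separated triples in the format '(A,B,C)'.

Step 1: insert 35 -> lo=[35] hi=[] -> (len(lo)=1, len(hi)=0, max(lo)=35)
Step 2: insert 6 -> lo=[6] hi=[35] -> (len(lo)=1, len(hi)=1, max(lo)=6)
Step 3: insert 11 -> lo=[6, 11] hi=[35] -> (len(lo)=2, len(hi)=1, max(lo)=11)
Step 4: insert 17 -> lo=[6, 11] hi=[17, 35] -> (len(lo)=2, len(hi)=2, max(lo)=11)
Step 5: insert 14 -> lo=[6, 11, 14] hi=[17, 35] -> (len(lo)=3, len(hi)=2, max(lo)=14)

Answer: (1,0,35) (1,1,6) (2,1,11) (2,2,11) (3,2,14)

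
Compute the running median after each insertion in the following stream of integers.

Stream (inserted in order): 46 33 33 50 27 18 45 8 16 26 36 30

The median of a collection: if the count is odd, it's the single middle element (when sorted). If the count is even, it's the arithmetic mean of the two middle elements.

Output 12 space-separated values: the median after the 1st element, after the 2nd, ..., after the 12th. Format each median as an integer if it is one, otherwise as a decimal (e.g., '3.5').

Answer: 46 39.5 33 39.5 33 33 33 33 33 30 33 31.5

Derivation:
Step 1: insert 46 -> lo=[46] (size 1, max 46) hi=[] (size 0) -> median=46
Step 2: insert 33 -> lo=[33] (size 1, max 33) hi=[46] (size 1, min 46) -> median=39.5
Step 3: insert 33 -> lo=[33, 33] (size 2, max 33) hi=[46] (size 1, min 46) -> median=33
Step 4: insert 50 -> lo=[33, 33] (size 2, max 33) hi=[46, 50] (size 2, min 46) -> median=39.5
Step 5: insert 27 -> lo=[27, 33, 33] (size 3, max 33) hi=[46, 50] (size 2, min 46) -> median=33
Step 6: insert 18 -> lo=[18, 27, 33] (size 3, max 33) hi=[33, 46, 50] (size 3, min 33) -> median=33
Step 7: insert 45 -> lo=[18, 27, 33, 33] (size 4, max 33) hi=[45, 46, 50] (size 3, min 45) -> median=33
Step 8: insert 8 -> lo=[8, 18, 27, 33] (size 4, max 33) hi=[33, 45, 46, 50] (size 4, min 33) -> median=33
Step 9: insert 16 -> lo=[8, 16, 18, 27, 33] (size 5, max 33) hi=[33, 45, 46, 50] (size 4, min 33) -> median=33
Step 10: insert 26 -> lo=[8, 16, 18, 26, 27] (size 5, max 27) hi=[33, 33, 45, 46, 50] (size 5, min 33) -> median=30
Step 11: insert 36 -> lo=[8, 16, 18, 26, 27, 33] (size 6, max 33) hi=[33, 36, 45, 46, 50] (size 5, min 33) -> median=33
Step 12: insert 30 -> lo=[8, 16, 18, 26, 27, 30] (size 6, max 30) hi=[33, 33, 36, 45, 46, 50] (size 6, min 33) -> median=31.5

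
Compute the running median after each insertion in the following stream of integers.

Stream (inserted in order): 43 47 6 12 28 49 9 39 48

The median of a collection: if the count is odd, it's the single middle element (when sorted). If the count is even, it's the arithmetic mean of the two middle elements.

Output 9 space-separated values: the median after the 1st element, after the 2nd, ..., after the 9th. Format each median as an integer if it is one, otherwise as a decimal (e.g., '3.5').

Step 1: insert 43 -> lo=[43] (size 1, max 43) hi=[] (size 0) -> median=43
Step 2: insert 47 -> lo=[43] (size 1, max 43) hi=[47] (size 1, min 47) -> median=45
Step 3: insert 6 -> lo=[6, 43] (size 2, max 43) hi=[47] (size 1, min 47) -> median=43
Step 4: insert 12 -> lo=[6, 12] (size 2, max 12) hi=[43, 47] (size 2, min 43) -> median=27.5
Step 5: insert 28 -> lo=[6, 12, 28] (size 3, max 28) hi=[43, 47] (size 2, min 43) -> median=28
Step 6: insert 49 -> lo=[6, 12, 28] (size 3, max 28) hi=[43, 47, 49] (size 3, min 43) -> median=35.5
Step 7: insert 9 -> lo=[6, 9, 12, 28] (size 4, max 28) hi=[43, 47, 49] (size 3, min 43) -> median=28
Step 8: insert 39 -> lo=[6, 9, 12, 28] (size 4, max 28) hi=[39, 43, 47, 49] (size 4, min 39) -> median=33.5
Step 9: insert 48 -> lo=[6, 9, 12, 28, 39] (size 5, max 39) hi=[43, 47, 48, 49] (size 4, min 43) -> median=39

Answer: 43 45 43 27.5 28 35.5 28 33.5 39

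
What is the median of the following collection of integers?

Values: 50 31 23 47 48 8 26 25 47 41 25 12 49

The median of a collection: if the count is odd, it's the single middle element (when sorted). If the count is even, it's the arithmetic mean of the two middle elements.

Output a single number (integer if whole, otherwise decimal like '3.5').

Step 1: insert 50 -> lo=[50] (size 1, max 50) hi=[] (size 0) -> median=50
Step 2: insert 31 -> lo=[31] (size 1, max 31) hi=[50] (size 1, min 50) -> median=40.5
Step 3: insert 23 -> lo=[23, 31] (size 2, max 31) hi=[50] (size 1, min 50) -> median=31
Step 4: insert 47 -> lo=[23, 31] (size 2, max 31) hi=[47, 50] (size 2, min 47) -> median=39
Step 5: insert 48 -> lo=[23, 31, 47] (size 3, max 47) hi=[48, 50] (size 2, min 48) -> median=47
Step 6: insert 8 -> lo=[8, 23, 31] (size 3, max 31) hi=[47, 48, 50] (size 3, min 47) -> median=39
Step 7: insert 26 -> lo=[8, 23, 26, 31] (size 4, max 31) hi=[47, 48, 50] (size 3, min 47) -> median=31
Step 8: insert 25 -> lo=[8, 23, 25, 26] (size 4, max 26) hi=[31, 47, 48, 50] (size 4, min 31) -> median=28.5
Step 9: insert 47 -> lo=[8, 23, 25, 26, 31] (size 5, max 31) hi=[47, 47, 48, 50] (size 4, min 47) -> median=31
Step 10: insert 41 -> lo=[8, 23, 25, 26, 31] (size 5, max 31) hi=[41, 47, 47, 48, 50] (size 5, min 41) -> median=36
Step 11: insert 25 -> lo=[8, 23, 25, 25, 26, 31] (size 6, max 31) hi=[41, 47, 47, 48, 50] (size 5, min 41) -> median=31
Step 12: insert 12 -> lo=[8, 12, 23, 25, 25, 26] (size 6, max 26) hi=[31, 41, 47, 47, 48, 50] (size 6, min 31) -> median=28.5
Step 13: insert 49 -> lo=[8, 12, 23, 25, 25, 26, 31] (size 7, max 31) hi=[41, 47, 47, 48, 49, 50] (size 6, min 41) -> median=31

Answer: 31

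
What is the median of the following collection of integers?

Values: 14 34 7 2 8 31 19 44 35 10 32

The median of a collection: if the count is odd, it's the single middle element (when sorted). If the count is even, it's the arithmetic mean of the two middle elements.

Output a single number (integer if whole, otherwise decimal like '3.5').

Answer: 19

Derivation:
Step 1: insert 14 -> lo=[14] (size 1, max 14) hi=[] (size 0) -> median=14
Step 2: insert 34 -> lo=[14] (size 1, max 14) hi=[34] (size 1, min 34) -> median=24
Step 3: insert 7 -> lo=[7, 14] (size 2, max 14) hi=[34] (size 1, min 34) -> median=14
Step 4: insert 2 -> lo=[2, 7] (size 2, max 7) hi=[14, 34] (size 2, min 14) -> median=10.5
Step 5: insert 8 -> lo=[2, 7, 8] (size 3, max 8) hi=[14, 34] (size 2, min 14) -> median=8
Step 6: insert 31 -> lo=[2, 7, 8] (size 3, max 8) hi=[14, 31, 34] (size 3, min 14) -> median=11
Step 7: insert 19 -> lo=[2, 7, 8, 14] (size 4, max 14) hi=[19, 31, 34] (size 3, min 19) -> median=14
Step 8: insert 44 -> lo=[2, 7, 8, 14] (size 4, max 14) hi=[19, 31, 34, 44] (size 4, min 19) -> median=16.5
Step 9: insert 35 -> lo=[2, 7, 8, 14, 19] (size 5, max 19) hi=[31, 34, 35, 44] (size 4, min 31) -> median=19
Step 10: insert 10 -> lo=[2, 7, 8, 10, 14] (size 5, max 14) hi=[19, 31, 34, 35, 44] (size 5, min 19) -> median=16.5
Step 11: insert 32 -> lo=[2, 7, 8, 10, 14, 19] (size 6, max 19) hi=[31, 32, 34, 35, 44] (size 5, min 31) -> median=19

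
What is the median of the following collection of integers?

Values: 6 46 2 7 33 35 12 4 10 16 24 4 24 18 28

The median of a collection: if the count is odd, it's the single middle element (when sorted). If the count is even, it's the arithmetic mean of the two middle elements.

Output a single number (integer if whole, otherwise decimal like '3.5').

Step 1: insert 6 -> lo=[6] (size 1, max 6) hi=[] (size 0) -> median=6
Step 2: insert 46 -> lo=[6] (size 1, max 6) hi=[46] (size 1, min 46) -> median=26
Step 3: insert 2 -> lo=[2, 6] (size 2, max 6) hi=[46] (size 1, min 46) -> median=6
Step 4: insert 7 -> lo=[2, 6] (size 2, max 6) hi=[7, 46] (size 2, min 7) -> median=6.5
Step 5: insert 33 -> lo=[2, 6, 7] (size 3, max 7) hi=[33, 46] (size 2, min 33) -> median=7
Step 6: insert 35 -> lo=[2, 6, 7] (size 3, max 7) hi=[33, 35, 46] (size 3, min 33) -> median=20
Step 7: insert 12 -> lo=[2, 6, 7, 12] (size 4, max 12) hi=[33, 35, 46] (size 3, min 33) -> median=12
Step 8: insert 4 -> lo=[2, 4, 6, 7] (size 4, max 7) hi=[12, 33, 35, 46] (size 4, min 12) -> median=9.5
Step 9: insert 10 -> lo=[2, 4, 6, 7, 10] (size 5, max 10) hi=[12, 33, 35, 46] (size 4, min 12) -> median=10
Step 10: insert 16 -> lo=[2, 4, 6, 7, 10] (size 5, max 10) hi=[12, 16, 33, 35, 46] (size 5, min 12) -> median=11
Step 11: insert 24 -> lo=[2, 4, 6, 7, 10, 12] (size 6, max 12) hi=[16, 24, 33, 35, 46] (size 5, min 16) -> median=12
Step 12: insert 4 -> lo=[2, 4, 4, 6, 7, 10] (size 6, max 10) hi=[12, 16, 24, 33, 35, 46] (size 6, min 12) -> median=11
Step 13: insert 24 -> lo=[2, 4, 4, 6, 7, 10, 12] (size 7, max 12) hi=[16, 24, 24, 33, 35, 46] (size 6, min 16) -> median=12
Step 14: insert 18 -> lo=[2, 4, 4, 6, 7, 10, 12] (size 7, max 12) hi=[16, 18, 24, 24, 33, 35, 46] (size 7, min 16) -> median=14
Step 15: insert 28 -> lo=[2, 4, 4, 6, 7, 10, 12, 16] (size 8, max 16) hi=[18, 24, 24, 28, 33, 35, 46] (size 7, min 18) -> median=16

Answer: 16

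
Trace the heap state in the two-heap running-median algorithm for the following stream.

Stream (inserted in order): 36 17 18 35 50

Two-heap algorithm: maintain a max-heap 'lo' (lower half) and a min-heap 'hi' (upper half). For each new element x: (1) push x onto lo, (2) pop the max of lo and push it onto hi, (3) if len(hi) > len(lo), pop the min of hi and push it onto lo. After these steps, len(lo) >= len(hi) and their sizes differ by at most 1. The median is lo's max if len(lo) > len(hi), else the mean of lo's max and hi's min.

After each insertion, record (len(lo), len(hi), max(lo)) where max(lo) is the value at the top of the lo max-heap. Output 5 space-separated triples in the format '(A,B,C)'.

Step 1: insert 36 -> lo=[36] hi=[] -> (len(lo)=1, len(hi)=0, max(lo)=36)
Step 2: insert 17 -> lo=[17] hi=[36] -> (len(lo)=1, len(hi)=1, max(lo)=17)
Step 3: insert 18 -> lo=[17, 18] hi=[36] -> (len(lo)=2, len(hi)=1, max(lo)=18)
Step 4: insert 35 -> lo=[17, 18] hi=[35, 36] -> (len(lo)=2, len(hi)=2, max(lo)=18)
Step 5: insert 50 -> lo=[17, 18, 35] hi=[36, 50] -> (len(lo)=3, len(hi)=2, max(lo)=35)

Answer: (1,0,36) (1,1,17) (2,1,18) (2,2,18) (3,2,35)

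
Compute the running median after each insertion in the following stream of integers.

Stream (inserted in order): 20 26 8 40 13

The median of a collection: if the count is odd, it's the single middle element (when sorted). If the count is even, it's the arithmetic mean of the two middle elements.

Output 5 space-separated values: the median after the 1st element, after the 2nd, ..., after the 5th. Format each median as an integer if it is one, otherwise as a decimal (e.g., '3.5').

Step 1: insert 20 -> lo=[20] (size 1, max 20) hi=[] (size 0) -> median=20
Step 2: insert 26 -> lo=[20] (size 1, max 20) hi=[26] (size 1, min 26) -> median=23
Step 3: insert 8 -> lo=[8, 20] (size 2, max 20) hi=[26] (size 1, min 26) -> median=20
Step 4: insert 40 -> lo=[8, 20] (size 2, max 20) hi=[26, 40] (size 2, min 26) -> median=23
Step 5: insert 13 -> lo=[8, 13, 20] (size 3, max 20) hi=[26, 40] (size 2, min 26) -> median=20

Answer: 20 23 20 23 20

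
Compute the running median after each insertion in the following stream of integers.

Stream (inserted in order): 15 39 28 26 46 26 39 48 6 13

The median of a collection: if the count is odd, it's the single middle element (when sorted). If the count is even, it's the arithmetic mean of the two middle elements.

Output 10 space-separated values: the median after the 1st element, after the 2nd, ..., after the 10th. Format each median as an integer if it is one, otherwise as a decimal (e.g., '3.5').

Step 1: insert 15 -> lo=[15] (size 1, max 15) hi=[] (size 0) -> median=15
Step 2: insert 39 -> lo=[15] (size 1, max 15) hi=[39] (size 1, min 39) -> median=27
Step 3: insert 28 -> lo=[15, 28] (size 2, max 28) hi=[39] (size 1, min 39) -> median=28
Step 4: insert 26 -> lo=[15, 26] (size 2, max 26) hi=[28, 39] (size 2, min 28) -> median=27
Step 5: insert 46 -> lo=[15, 26, 28] (size 3, max 28) hi=[39, 46] (size 2, min 39) -> median=28
Step 6: insert 26 -> lo=[15, 26, 26] (size 3, max 26) hi=[28, 39, 46] (size 3, min 28) -> median=27
Step 7: insert 39 -> lo=[15, 26, 26, 28] (size 4, max 28) hi=[39, 39, 46] (size 3, min 39) -> median=28
Step 8: insert 48 -> lo=[15, 26, 26, 28] (size 4, max 28) hi=[39, 39, 46, 48] (size 4, min 39) -> median=33.5
Step 9: insert 6 -> lo=[6, 15, 26, 26, 28] (size 5, max 28) hi=[39, 39, 46, 48] (size 4, min 39) -> median=28
Step 10: insert 13 -> lo=[6, 13, 15, 26, 26] (size 5, max 26) hi=[28, 39, 39, 46, 48] (size 5, min 28) -> median=27

Answer: 15 27 28 27 28 27 28 33.5 28 27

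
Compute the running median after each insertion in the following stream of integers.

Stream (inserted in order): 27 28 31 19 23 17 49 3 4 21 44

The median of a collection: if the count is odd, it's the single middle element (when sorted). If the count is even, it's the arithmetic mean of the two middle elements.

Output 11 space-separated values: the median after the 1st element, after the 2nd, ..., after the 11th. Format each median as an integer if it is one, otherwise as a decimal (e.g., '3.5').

Step 1: insert 27 -> lo=[27] (size 1, max 27) hi=[] (size 0) -> median=27
Step 2: insert 28 -> lo=[27] (size 1, max 27) hi=[28] (size 1, min 28) -> median=27.5
Step 3: insert 31 -> lo=[27, 28] (size 2, max 28) hi=[31] (size 1, min 31) -> median=28
Step 4: insert 19 -> lo=[19, 27] (size 2, max 27) hi=[28, 31] (size 2, min 28) -> median=27.5
Step 5: insert 23 -> lo=[19, 23, 27] (size 3, max 27) hi=[28, 31] (size 2, min 28) -> median=27
Step 6: insert 17 -> lo=[17, 19, 23] (size 3, max 23) hi=[27, 28, 31] (size 3, min 27) -> median=25
Step 7: insert 49 -> lo=[17, 19, 23, 27] (size 4, max 27) hi=[28, 31, 49] (size 3, min 28) -> median=27
Step 8: insert 3 -> lo=[3, 17, 19, 23] (size 4, max 23) hi=[27, 28, 31, 49] (size 4, min 27) -> median=25
Step 9: insert 4 -> lo=[3, 4, 17, 19, 23] (size 5, max 23) hi=[27, 28, 31, 49] (size 4, min 27) -> median=23
Step 10: insert 21 -> lo=[3, 4, 17, 19, 21] (size 5, max 21) hi=[23, 27, 28, 31, 49] (size 5, min 23) -> median=22
Step 11: insert 44 -> lo=[3, 4, 17, 19, 21, 23] (size 6, max 23) hi=[27, 28, 31, 44, 49] (size 5, min 27) -> median=23

Answer: 27 27.5 28 27.5 27 25 27 25 23 22 23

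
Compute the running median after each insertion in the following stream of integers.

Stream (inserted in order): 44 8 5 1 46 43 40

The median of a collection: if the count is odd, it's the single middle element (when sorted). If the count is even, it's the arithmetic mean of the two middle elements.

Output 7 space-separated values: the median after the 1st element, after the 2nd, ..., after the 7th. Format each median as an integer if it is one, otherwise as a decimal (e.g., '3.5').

Step 1: insert 44 -> lo=[44] (size 1, max 44) hi=[] (size 0) -> median=44
Step 2: insert 8 -> lo=[8] (size 1, max 8) hi=[44] (size 1, min 44) -> median=26
Step 3: insert 5 -> lo=[5, 8] (size 2, max 8) hi=[44] (size 1, min 44) -> median=8
Step 4: insert 1 -> lo=[1, 5] (size 2, max 5) hi=[8, 44] (size 2, min 8) -> median=6.5
Step 5: insert 46 -> lo=[1, 5, 8] (size 3, max 8) hi=[44, 46] (size 2, min 44) -> median=8
Step 6: insert 43 -> lo=[1, 5, 8] (size 3, max 8) hi=[43, 44, 46] (size 3, min 43) -> median=25.5
Step 7: insert 40 -> lo=[1, 5, 8, 40] (size 4, max 40) hi=[43, 44, 46] (size 3, min 43) -> median=40

Answer: 44 26 8 6.5 8 25.5 40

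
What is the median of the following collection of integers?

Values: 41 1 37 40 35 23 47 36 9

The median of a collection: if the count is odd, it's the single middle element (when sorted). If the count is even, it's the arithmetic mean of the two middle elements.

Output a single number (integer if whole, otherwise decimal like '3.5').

Answer: 36

Derivation:
Step 1: insert 41 -> lo=[41] (size 1, max 41) hi=[] (size 0) -> median=41
Step 2: insert 1 -> lo=[1] (size 1, max 1) hi=[41] (size 1, min 41) -> median=21
Step 3: insert 37 -> lo=[1, 37] (size 2, max 37) hi=[41] (size 1, min 41) -> median=37
Step 4: insert 40 -> lo=[1, 37] (size 2, max 37) hi=[40, 41] (size 2, min 40) -> median=38.5
Step 5: insert 35 -> lo=[1, 35, 37] (size 3, max 37) hi=[40, 41] (size 2, min 40) -> median=37
Step 6: insert 23 -> lo=[1, 23, 35] (size 3, max 35) hi=[37, 40, 41] (size 3, min 37) -> median=36
Step 7: insert 47 -> lo=[1, 23, 35, 37] (size 4, max 37) hi=[40, 41, 47] (size 3, min 40) -> median=37
Step 8: insert 36 -> lo=[1, 23, 35, 36] (size 4, max 36) hi=[37, 40, 41, 47] (size 4, min 37) -> median=36.5
Step 9: insert 9 -> lo=[1, 9, 23, 35, 36] (size 5, max 36) hi=[37, 40, 41, 47] (size 4, min 37) -> median=36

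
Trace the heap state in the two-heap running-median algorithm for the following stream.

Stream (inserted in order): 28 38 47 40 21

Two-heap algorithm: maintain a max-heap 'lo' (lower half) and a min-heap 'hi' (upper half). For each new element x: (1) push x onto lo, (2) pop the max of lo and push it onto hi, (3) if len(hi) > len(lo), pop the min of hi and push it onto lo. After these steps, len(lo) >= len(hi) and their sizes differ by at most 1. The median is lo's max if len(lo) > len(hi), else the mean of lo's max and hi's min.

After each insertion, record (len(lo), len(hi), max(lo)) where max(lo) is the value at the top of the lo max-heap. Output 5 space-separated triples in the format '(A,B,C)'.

Answer: (1,0,28) (1,1,28) (2,1,38) (2,2,38) (3,2,38)

Derivation:
Step 1: insert 28 -> lo=[28] hi=[] -> (len(lo)=1, len(hi)=0, max(lo)=28)
Step 2: insert 38 -> lo=[28] hi=[38] -> (len(lo)=1, len(hi)=1, max(lo)=28)
Step 3: insert 47 -> lo=[28, 38] hi=[47] -> (len(lo)=2, len(hi)=1, max(lo)=38)
Step 4: insert 40 -> lo=[28, 38] hi=[40, 47] -> (len(lo)=2, len(hi)=2, max(lo)=38)
Step 5: insert 21 -> lo=[21, 28, 38] hi=[40, 47] -> (len(lo)=3, len(hi)=2, max(lo)=38)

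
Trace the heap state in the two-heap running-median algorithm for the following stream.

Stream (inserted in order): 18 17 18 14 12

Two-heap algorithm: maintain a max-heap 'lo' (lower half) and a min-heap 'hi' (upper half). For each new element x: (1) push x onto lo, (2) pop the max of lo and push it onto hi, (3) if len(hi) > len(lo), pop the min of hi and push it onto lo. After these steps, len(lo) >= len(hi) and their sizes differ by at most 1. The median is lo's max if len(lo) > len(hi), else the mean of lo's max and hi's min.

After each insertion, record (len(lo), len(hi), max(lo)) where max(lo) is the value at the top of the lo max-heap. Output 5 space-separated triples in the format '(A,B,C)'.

Answer: (1,0,18) (1,1,17) (2,1,18) (2,2,17) (3,2,17)

Derivation:
Step 1: insert 18 -> lo=[18] hi=[] -> (len(lo)=1, len(hi)=0, max(lo)=18)
Step 2: insert 17 -> lo=[17] hi=[18] -> (len(lo)=1, len(hi)=1, max(lo)=17)
Step 3: insert 18 -> lo=[17, 18] hi=[18] -> (len(lo)=2, len(hi)=1, max(lo)=18)
Step 4: insert 14 -> lo=[14, 17] hi=[18, 18] -> (len(lo)=2, len(hi)=2, max(lo)=17)
Step 5: insert 12 -> lo=[12, 14, 17] hi=[18, 18] -> (len(lo)=3, len(hi)=2, max(lo)=17)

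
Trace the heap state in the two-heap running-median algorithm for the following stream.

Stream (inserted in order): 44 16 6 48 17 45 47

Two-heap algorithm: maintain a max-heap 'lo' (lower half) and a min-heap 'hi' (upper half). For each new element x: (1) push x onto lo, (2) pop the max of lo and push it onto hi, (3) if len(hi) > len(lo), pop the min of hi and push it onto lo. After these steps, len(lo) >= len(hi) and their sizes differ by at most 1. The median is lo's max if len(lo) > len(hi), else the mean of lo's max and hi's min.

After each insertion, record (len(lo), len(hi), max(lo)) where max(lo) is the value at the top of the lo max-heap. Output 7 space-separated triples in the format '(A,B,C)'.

Step 1: insert 44 -> lo=[44] hi=[] -> (len(lo)=1, len(hi)=0, max(lo)=44)
Step 2: insert 16 -> lo=[16] hi=[44] -> (len(lo)=1, len(hi)=1, max(lo)=16)
Step 3: insert 6 -> lo=[6, 16] hi=[44] -> (len(lo)=2, len(hi)=1, max(lo)=16)
Step 4: insert 48 -> lo=[6, 16] hi=[44, 48] -> (len(lo)=2, len(hi)=2, max(lo)=16)
Step 5: insert 17 -> lo=[6, 16, 17] hi=[44, 48] -> (len(lo)=3, len(hi)=2, max(lo)=17)
Step 6: insert 45 -> lo=[6, 16, 17] hi=[44, 45, 48] -> (len(lo)=3, len(hi)=3, max(lo)=17)
Step 7: insert 47 -> lo=[6, 16, 17, 44] hi=[45, 47, 48] -> (len(lo)=4, len(hi)=3, max(lo)=44)

Answer: (1,0,44) (1,1,16) (2,1,16) (2,2,16) (3,2,17) (3,3,17) (4,3,44)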